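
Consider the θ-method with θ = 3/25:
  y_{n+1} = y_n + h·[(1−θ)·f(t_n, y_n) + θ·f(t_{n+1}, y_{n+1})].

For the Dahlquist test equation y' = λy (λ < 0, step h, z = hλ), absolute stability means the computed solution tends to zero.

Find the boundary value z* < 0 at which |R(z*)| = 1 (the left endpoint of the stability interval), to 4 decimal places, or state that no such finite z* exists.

left endpoint -2.6316.

On y'=λy, z=hλ:
  y_{n+1} = y_n + z·[22/25·y_n + 3/25·y_{n+1}] ⇒ (1 − 3/25z)y_{n+1} = (1 + 22/25z)y_n
  ⇒ R(z) = (1 + 22/25z)/(1 − 3/25z).

Find x<0 with |R(x)|<1.
x=-0.98: |R|=0.1231
R=−1: 1+22/25x = −1+3/25x ⇒ -19/25x=2 ⇒ x=2/(-19/25)=-2.6316
Confirm numerically:
  x=-2.216: |R|=0.75051 <1
  x=-1.797: |R|=0.47823 <1
  x=-1.106: |R|=0.02359 <1
  x=-2.864: |R|=1.13146 >1
  x=-2.652: |R|=1.01177 >1
So |R|<1 on (-2.6316, 0).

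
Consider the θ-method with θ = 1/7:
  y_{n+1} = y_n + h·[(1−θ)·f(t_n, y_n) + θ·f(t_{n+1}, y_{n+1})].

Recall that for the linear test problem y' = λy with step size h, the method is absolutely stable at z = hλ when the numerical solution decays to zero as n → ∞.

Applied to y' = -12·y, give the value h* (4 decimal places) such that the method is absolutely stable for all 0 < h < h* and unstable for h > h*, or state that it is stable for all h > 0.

(-2.8000,0); λ=-12 ⇒ h* = (14/5)/12 = 0.2333.

Set f=λy, z=hλ:
  y_{n+1} = y_n + z·[6/7·y_n + 1/7·y_{n+1}] ⇒ (1 − 1/7z)y_{n+1} = (1 + 6/7z)y_n
  Hence R(z) = (1 + 6/7z)/(1 − 1/7z).

Need |R(x)|<1, x<0.
x=-1.03: |R|=0.1021
R=−1: 1+6/7x = −1+1/7x ⇒ -5/7x=2 ⇒ x=2/(-5/7)=-2.8000
Confirm numerically:
  x=-2.363: |R|=0.76663 <1
  x=-1.714: |R|=0.37686 <1
  x=-1.457: |R|=0.20598 <1
  x=-3.237: |R|=1.21344 >1
  x=-3.000: |R|=1.10000 >1
  x=-2.926: |R|=1.06347 >1
Stable set (-2.8000, 0).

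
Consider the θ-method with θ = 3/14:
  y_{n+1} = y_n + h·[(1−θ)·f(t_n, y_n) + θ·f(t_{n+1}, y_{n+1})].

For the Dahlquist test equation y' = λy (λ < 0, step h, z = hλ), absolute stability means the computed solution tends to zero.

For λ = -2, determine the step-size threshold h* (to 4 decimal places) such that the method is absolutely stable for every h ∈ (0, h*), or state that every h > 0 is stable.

(-3.5000,0); λ=-2 ⇒ h* = (7/2)/2 = 1.7500.

On y'=λy, z=hλ:
  y_{n+1} = y_n + z·[11/14·y_n + 3/14·y_{n+1}] ⇒ (1 − 3/14z)y_{n+1} = (1 + 11/14z)y_n
  ⇒ R(z) = (1 + 11/14z)/(1 − 3/14z).

Solve |R(x)|<1 on ℝ⁻.
x=-0.31: |R|=0.7093
R=−1: 1+11/14x = −1+3/14x ⇒ -4/7x=2 ⇒ x=2/(-4/7)=-3.5000
Confirm numerically:
  x=-3.151: |R|=0.88095 <1
  x=-2.968: |R|=0.81418 <1
  x=-1.695: |R|=0.24338 <1
  x=-1.580: |R|=0.18036 <1
  x=-4.092: |R|=1.18024 >1
  x=-3.561: |R|=1.01977 >1
So |R|<1 on (-3.5000, 0).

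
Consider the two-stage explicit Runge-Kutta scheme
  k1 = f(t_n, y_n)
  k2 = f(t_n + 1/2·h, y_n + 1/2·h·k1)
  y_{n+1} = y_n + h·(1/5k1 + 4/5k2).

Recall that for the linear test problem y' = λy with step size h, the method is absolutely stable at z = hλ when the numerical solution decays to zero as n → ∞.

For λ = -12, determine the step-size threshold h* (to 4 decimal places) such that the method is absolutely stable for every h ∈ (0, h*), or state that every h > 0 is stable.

(-2.5000,0); λ=-12 ⇒ h* = (5/2)/12 = 0.2083.

Set f=λy, z=hλ:
  k1=λy_n ⇒ h·k1=z·y_n;  k2=λ(1+1/2z)y_n ⇒ h·k2=z(1+1/2z)y_n
  y_{n+1}/y_n = 1 + 1/5z + 4/5z(1+1/2z) = 1 + z + 2/5z²
  so R(z) = 1 + z + 2/5z².

Need |R(x)|<1, x<0.
x=-1.04: |R|=0.3926
R=1: x+2/5x²=0 ⇒ x=−5/2=-2.5000; min R=1−1/(4·2/5)=0.3750>−1
Confirm numerically:
  x=-1.975: |R|=0.58525 <1
  x=-1.817: |R|=0.50360 <1
  x=-1.282: |R|=0.37541 <1
  x=-2.691: |R|=1.20559 >1
  x=-2.606: |R|=1.11049 >1
  x=-2.588: |R|=1.09110 >1
Stable set (-2.5000, 0).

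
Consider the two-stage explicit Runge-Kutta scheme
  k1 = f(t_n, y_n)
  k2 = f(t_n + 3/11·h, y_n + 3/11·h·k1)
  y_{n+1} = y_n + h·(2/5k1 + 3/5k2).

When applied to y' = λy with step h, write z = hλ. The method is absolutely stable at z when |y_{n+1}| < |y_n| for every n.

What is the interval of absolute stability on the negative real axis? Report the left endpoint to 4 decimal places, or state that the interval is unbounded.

Test eqn y'=λy, z=hλ:
  k1=λy_n ⇒ h·k1=z·y_n;  k2=λ(1+3/11z)y_n ⇒ h·k2=z(1+3/11z)y_n
  y_{n+1}/y_n = 1 + 2/5z + 3/5z(1+3/11z) = 1 + z + 9/55z²
  Hence R(z) = 1 + z + 9/55z².

Solve |R(x)|<1 on ℝ⁻.
x=-1.24: |R|=0.0116
R=1: x+9/55x²=0 ⇒ x=−55/9=-6.1111; min R=1−1/(4·9/55)=-0.5278>−1
Confirm numerically:
  x=-4.180: |R|=0.32088 <1
  x=-4.157: |R|=0.32926 <1
  x=-4.116: |R|=0.34376 <1
  x=-3.503: |R|=0.49502 <1
  x=-6.509: |R|=1.42380 >1
  x=-6.392: |R|=1.29380 >1
  x=-6.332: |R|=1.22887 >1
Interval (-6.1111, 0).

(-6.1111, 0).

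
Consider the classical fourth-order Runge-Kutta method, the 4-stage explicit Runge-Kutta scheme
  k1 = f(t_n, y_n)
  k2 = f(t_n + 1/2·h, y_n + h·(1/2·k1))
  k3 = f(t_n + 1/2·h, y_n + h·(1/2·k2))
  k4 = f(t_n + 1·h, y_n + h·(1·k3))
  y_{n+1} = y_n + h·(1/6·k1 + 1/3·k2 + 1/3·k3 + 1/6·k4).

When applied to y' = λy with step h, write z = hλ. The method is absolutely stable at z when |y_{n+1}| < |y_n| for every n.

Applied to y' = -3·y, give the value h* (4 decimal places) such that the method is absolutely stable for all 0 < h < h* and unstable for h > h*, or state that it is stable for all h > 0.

Set f=λy, z=hλ:
  order 4, 4-stage ⇒ R(z)=1+z+z^2/2+z^3/6+z^4/24
  (e.g. R(-0.36)=0.69772, |R|=0.69772)

Boundary: |R(x)|=1, x<0.
x=-0.36: |R|=0.6977
|R(-2.63)|=0.7900 |R(-2.62)|=0.7781 |R(-2.04)|=0.3475
Bisect:
  x_lo=-3.3708 |R|=2.3062  x_hi=-0.2752 |R|=0.7594
  mid=-1.82301 |R|=0.28912 →hi
  mid=-2.59689 |R|=0.75117 →hi
  mid=-2.98383 |R|=1.34299 →lo
  mid=-2.79036 |R|=1.00767 →lo
  mid=-2.69363 |R|=0.87037 →hi
  mid=-2.74200 |R|=0.93666 →hi
  mid=-2.76618 |R|=0.97156 →hi
  mid=-2.77827 |R|=0.98946 →hi
  mid=-2.78432 |R|=0.99853 →hi
  ...
  [-2.78545,-2.78526] ⇒ x*=-2.7853
So |R|<1 on (-2.7853, 0).

(-2.7853,0); λ=-3 ⇒ h* = 0.9284.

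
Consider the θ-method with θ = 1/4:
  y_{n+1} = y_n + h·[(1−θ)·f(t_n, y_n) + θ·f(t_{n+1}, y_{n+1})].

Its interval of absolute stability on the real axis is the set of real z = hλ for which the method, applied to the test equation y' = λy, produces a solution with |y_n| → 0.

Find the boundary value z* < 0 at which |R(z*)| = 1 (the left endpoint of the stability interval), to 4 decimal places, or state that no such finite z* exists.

left endpoint -4.0000.

Set f=λy, z=hλ:
  y_{n+1} = y_n + z·[3/4·y_n + 1/4·y_{n+1}] ⇒ (1 − 1/4z)y_{n+1} = (1 + 3/4z)y_n
  R(z) = (1 + 3/4z)/(1 − 1/4z).

Solve |R(x)|<1 on ℝ⁻.
x=-1.26: |R|=0.0418
R=−1: 1+3/4x = −1+1/4x ⇒ -1/2x=2 ⇒ x=2/(-1/2)=-4.0000
Confirm numerically:
  x=-3.746: |R|=0.93442 <1
  x=-2.005: |R|=0.33555 <1
  x=-1.957: |R|=0.31408 <1
  x=-4.271: |R|=1.06553 >1
  x=-4.230: |R|=1.05589 >1
  x=-4.217: |R|=1.05282 >1
Stable set (-4.0000, 0).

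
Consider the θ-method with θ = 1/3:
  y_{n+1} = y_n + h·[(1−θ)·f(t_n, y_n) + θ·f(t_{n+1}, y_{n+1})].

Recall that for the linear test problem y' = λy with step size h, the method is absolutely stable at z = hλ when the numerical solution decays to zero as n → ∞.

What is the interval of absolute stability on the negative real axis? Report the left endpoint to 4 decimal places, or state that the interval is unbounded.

Set f=λy, z=hλ:
  y_{n+1} = y_n + z·[2/3·y_n + 1/3·y_{n+1}] ⇒ (1 − 1/3z)y_{n+1} = (1 + 2/3z)y_n
  Hence R(z) = (1 + 2/3z)/(1 − 1/3z).

Find x<0 with |R(x)|<1.
x=-0.91: |R|=0.3018
R=−1: 1+2/3x = −1+1/3x ⇒ -1/3x=2 ⇒ x=2/(-1/3)=-6.0000
Confirm numerically:
  x=-5.947: |R|=0.99408 <1
  x=-4.389: |R|=0.78197 <1
  x=-4.078: |R|=0.72845 <1
  x=-2.535: |R|=0.37398 <1
  x=-6.575: |R|=1.06005 >1
  x=-6.304: |R|=1.03267 >1
  x=-6.251: |R|=1.02713 >1
Interval (-6.0000, 0).

(-6.0000, 0).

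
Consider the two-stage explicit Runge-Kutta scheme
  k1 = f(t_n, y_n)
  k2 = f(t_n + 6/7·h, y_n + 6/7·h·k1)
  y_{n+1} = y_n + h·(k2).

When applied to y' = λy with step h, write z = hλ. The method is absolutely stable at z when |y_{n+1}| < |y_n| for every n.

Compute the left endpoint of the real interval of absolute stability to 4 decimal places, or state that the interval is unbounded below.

z* = -1.1667.

Test eqn y'=λy, z=hλ:
  k1=λy_n ⇒ h·k1=z·y_n;  k2=λ(1+6/7z)y_n ⇒ h·k2=z(1+6/7z)y_n
  y_{n+1}/y_n = 1 + z(1+6/7z) = 1 + z + 6/7z²
  R(z) = 1 + z + 6/7z².

Need |R(x)|<1, x<0.
x=-0.63: |R|=0.7102
R=1: x+6/7x²=0 ⇒ x=−7/6=-1.1667; min R=1−1/(4·6/7)=0.7083>−1
Confirm numerically:
  x=-1.105: |R|=0.94159 <1
  x=-0.834: |R|=0.76219 <1
  x=-0.625: |R|=0.70982 <1
  x=-0.563: |R|=0.70869 <1
  x=-1.458: |R|=1.36408 >1
  x=-1.359: |R|=1.22404 >1
  x=-1.298: |R|=1.14612 >1
So |R|<1 on (-1.1667, 0).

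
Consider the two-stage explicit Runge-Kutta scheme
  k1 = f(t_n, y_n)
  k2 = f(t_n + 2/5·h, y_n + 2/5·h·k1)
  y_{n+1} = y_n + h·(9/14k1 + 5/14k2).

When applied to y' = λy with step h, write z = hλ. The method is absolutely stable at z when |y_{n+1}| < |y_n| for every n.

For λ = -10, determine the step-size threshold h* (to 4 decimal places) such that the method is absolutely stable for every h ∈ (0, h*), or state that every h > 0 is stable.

With y'=λy (z=hλ):
  k1=λy_n ⇒ h·k1=z·y_n;  k2=λ(1+2/5z)y_n ⇒ h·k2=z(1+2/5z)y_n
  y_{n+1}/y_n = 1 + 9/14z + 5/14z(1+2/5z) = 1 + z + 1/7z²
  Hence R(z) = 1 + z + 1/7z².

Find x<0 with |R(x)|<1.
x=-1.1: |R|=0.0729
R=1: x+1/7x²=0 ⇒ x=−7=-7.0000; min R=1−1/(4·1/7)=-0.7500>−1
Confirm numerically:
  x=-6.287: |R|=0.35962 <1
  x=-5.378: |R|=0.24616 <1
  x=-4.212: |R|=0.67758 <1
  x=-3.524: |R|=0.74992 <1
  x=-7.553: |R|=1.59669 >1
  x=-7.414: |R|=1.43849 >1
  x=-7.212: |R|=1.21842 >1
Interval (-7.0000, 0).

(-7.0000,0); λ=-10 ⇒ h* = (7)/10 = 0.7000.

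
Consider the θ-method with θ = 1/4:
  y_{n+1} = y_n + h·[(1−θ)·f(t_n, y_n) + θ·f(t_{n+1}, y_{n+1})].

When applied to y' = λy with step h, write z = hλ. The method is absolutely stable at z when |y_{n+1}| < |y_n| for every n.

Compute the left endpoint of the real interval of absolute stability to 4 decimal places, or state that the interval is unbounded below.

left endpoint -4.0000.

With y'=λy (z=hλ):
  y_{n+1} = y_n + z·[3/4·y_n + 1/4·y_{n+1}] ⇒ (1 − 1/4z)y_{n+1} = (1 + 3/4z)y_n
  so R(z) = (1 + 3/4z)/(1 − 1/4z).

Solve |R(x)|<1 on ℝ⁻.
x=-1.55: |R|=0.1171
R=−1: 1+3/4x = −1+1/4x ⇒ -1/2x=2 ⇒ x=2/(-1/2)=-4.0000
Confirm numerically:
  x=-2.872: |R|=0.67171 <1
  x=-2.522: |R|=0.54676 <1
  x=-2.367: |R|=0.48704 <1
  x=-4.389: |R|=1.09274 >1
  x=-4.073: |R|=1.01808 >1
  x=-4.041: |R|=1.01020 >1
Interval (-4.0000, 0).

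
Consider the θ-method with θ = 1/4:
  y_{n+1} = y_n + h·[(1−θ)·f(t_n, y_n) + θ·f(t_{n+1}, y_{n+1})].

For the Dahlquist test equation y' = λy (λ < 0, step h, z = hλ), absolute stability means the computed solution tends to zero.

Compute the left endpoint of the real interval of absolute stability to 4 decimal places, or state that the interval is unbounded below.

left endpoint -4.0000.

On y'=λy, z=hλ:
  y_{n+1} = y_n + z·[3/4·y_n + 1/4·y_{n+1}] ⇒ (1 − 1/4z)y_{n+1} = (1 + 3/4z)y_n
  Hence R(z) = (1 + 3/4z)/(1 − 1/4z).

Find x<0 with |R(x)|<1.
x=-1.29: |R|=0.0246
R=−1: 1+3/4x = −1+1/4x ⇒ -1/2x=2 ⇒ x=2/(-1/2)=-4.0000
Confirm numerically:
  x=-3.418: |R|=0.84308 <1
  x=-2.381: |R|=0.49256 <1
  x=-2.231: |R|=0.43219 <1
  x=-1.979: |R|=0.32397 <1
  x=-4.084: |R|=1.02078 >1
  x=-4.034: |R|=1.00846 >1
So |R|<1 on (-4.0000, 0).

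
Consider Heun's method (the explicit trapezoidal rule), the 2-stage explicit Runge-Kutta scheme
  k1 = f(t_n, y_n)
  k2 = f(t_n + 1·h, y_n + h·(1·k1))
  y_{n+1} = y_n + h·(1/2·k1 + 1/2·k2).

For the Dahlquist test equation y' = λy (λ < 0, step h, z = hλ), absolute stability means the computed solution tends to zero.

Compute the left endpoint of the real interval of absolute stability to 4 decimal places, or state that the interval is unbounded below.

On y'=λy, z=hλ:
  order 2, 2-stage ⇒ R(z)=1+z+z^2/2
  (e.g. R(-0.96)=0.50080, |R|=0.50080)

Solve |R(x)|<1 on ℝ⁻.
x=-0.96: |R|=0.5008
|R(-1.99)|=0.9900 |R(-1.78)|=0.8042 |R(-0.73)|=0.5364
Bisect:
  x_lo=-2.3019 |R|=1.3474  x_hi=-0.2102 |R|=0.8119
  mid=-1.25602 |R|=0.53277 →hi
  mid=-1.77895 |R|=0.80338 →hi
  mid=-2.04042 |R|=1.04123 →lo
  mid=-1.90968 |R|=0.91376 →hi
  mid=-1.97505 |R|=0.97536 →hi
  mid=-2.00773 |R|=1.00776 →lo
  mid=-1.99139 |R|=0.99143 →hi
  mid=-1.99956 |R|=0.99956 →hi
  mid=-2.00365 |R|=1.00366 →lo
  mid=-2.00161 |R|=1.00161 →lo
  ...
  [-2.00007,-1.99995] ⇒ x*=-2.0000
Stable set (-2.0000, 0).

z* = -2.0000.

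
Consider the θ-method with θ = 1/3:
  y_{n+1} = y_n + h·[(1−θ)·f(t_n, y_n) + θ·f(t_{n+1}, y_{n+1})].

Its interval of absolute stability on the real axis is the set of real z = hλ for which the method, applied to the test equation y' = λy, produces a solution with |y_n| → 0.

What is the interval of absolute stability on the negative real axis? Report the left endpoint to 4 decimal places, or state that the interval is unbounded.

z∈(-6.0000,0).

On y'=λy, z=hλ:
  y_{n+1} = y_n + z·[2/3·y_n + 1/3·y_{n+1}] ⇒ (1 − 1/3z)y_{n+1} = (1 + 2/3z)y_n
  ⇒ R(z) = (1 + 2/3z)/(1 − 1/3z).

Solve |R(x)|<1 on ℝ⁻.
x=-0.78: |R|=0.3810
R=−1: 1+2/3x = −1+1/3x ⇒ -1/3x=2 ⇒ x=2/(-1/3)=-6.0000
Confirm numerically:
  x=-5.306: |R|=0.91645 <1
  x=-5.206: |R|=0.90324 <1
  x=-2.967: |R|=0.49170 <1
  x=-6.594: |R|=1.06191 >1
  x=-6.539: |R|=1.05650 >1
  x=-6.322: |R|=1.03454 >1
Interval (-6.0000, 0).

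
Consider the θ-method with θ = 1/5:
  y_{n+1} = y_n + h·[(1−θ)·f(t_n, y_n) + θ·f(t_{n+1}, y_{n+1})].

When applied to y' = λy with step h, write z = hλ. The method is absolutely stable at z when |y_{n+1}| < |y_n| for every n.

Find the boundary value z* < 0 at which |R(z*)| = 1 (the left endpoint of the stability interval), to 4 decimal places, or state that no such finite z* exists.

With y'=λy (z=hλ):
  y_{n+1} = y_n + z·[4/5·y_n + 1/5·y_{n+1}] ⇒ (1 − 1/5z)y_{n+1} = (1 + 4/5z)y_n
  R(z) = (1 + 4/5z)/(1 − 1/5z).

Find x<0 with |R(x)|<1.
x=-0.55: |R|=0.5045
R=−1: 1+4/5x = −1+1/5x ⇒ -3/5x=2 ⇒ x=2/(-3/5)=-3.3333
Confirm numerically:
  x=-2.979: |R|=0.86678 <1
  x=-2.629: |R|=0.72303 <1
  x=-2.440: |R|=0.63978 <1
  x=-1.640: |R|=0.23494 <1
  x=-3.669: |R|=1.11616 >1
  x=-3.529: |R|=1.06882 >1
  x=-3.505: |R|=1.06055 >1
So |R|<1 on (-3.3333, 0).

z* = -3.3333.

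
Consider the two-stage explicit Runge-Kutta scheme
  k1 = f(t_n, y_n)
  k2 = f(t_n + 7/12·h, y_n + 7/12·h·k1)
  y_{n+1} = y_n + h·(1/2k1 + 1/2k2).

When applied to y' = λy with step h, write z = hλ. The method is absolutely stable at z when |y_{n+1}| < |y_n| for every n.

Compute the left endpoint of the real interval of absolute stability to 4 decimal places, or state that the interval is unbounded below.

Set f=λy, z=hλ:
  k1=λy_n ⇒ h·k1=z·y_n;  k2=λ(1+7/12z)y_n ⇒ h·k2=z(1+7/12z)y_n
  y_{n+1}/y_n = 1 + 1/2z + 1/2z(1+7/12z) = 1 + z + 7/24z²
  ⇒ R(z) = 1 + z + 7/24z².

Solve |R(x)|<1 on ℝ⁻.
x=-0.42: |R|=0.6315
R=1: x+7/24x²=0 ⇒ x=−24/7=-3.4286; min R=1−1/(4·7/24)=0.1429>−1
Confirm numerically:
  x=-2.876: |R|=0.53648 <1
  x=-2.566: |R|=0.35444 <1
  x=-1.766: |R|=0.14364 <1
  x=-3.976: |R|=1.63483 >1
  x=-3.910: |R|=1.54903 >1
  x=-3.743: |R|=1.34326 >1
Interval (-3.4286, 0).

left endpoint -3.4286.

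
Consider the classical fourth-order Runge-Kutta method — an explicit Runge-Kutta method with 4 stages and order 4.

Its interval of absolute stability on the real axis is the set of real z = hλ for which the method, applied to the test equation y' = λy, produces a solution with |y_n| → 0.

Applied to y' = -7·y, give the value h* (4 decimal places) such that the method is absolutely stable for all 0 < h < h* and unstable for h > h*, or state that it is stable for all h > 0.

With y'=λy (z=hλ):
  order 4, 4-stage ⇒ R(z)=1+z+z^2/2+z^3/6+z^4/24
  (e.g. R(-1.24)=0.30954, |R|=0.30954)

Boundary: |R(x)|=1, x<0.
x=-1.24: |R|=0.3095
|R(-2.81)|=1.0379 |R(-2.37)|=0.5343 |R(-1.53)|=0.2718
Bisect:
  x_lo=-3.6728 |R|=3.3965  x_hi=-0.1661 |R|=0.8469
  mid=-1.91947 |R|=0.30965 →hi
  mid=-2.79613 |R|=1.01647 →lo
  mid=-2.35780 |R|=0.52493 →hi
  mid=-2.57697 |R|=0.72873 →hi
  mid=-2.68655 |R|=0.86105 →hi
  mid=-2.74134 |R|=0.93573 →hi
  mid=-2.76874 |R|=0.97532 →hi
  mid=-2.78244 |R|=0.99570 →hi
  mid=-2.78928 |R|=1.00603 →lo
  ...
  [-2.78543,-2.78522] ⇒ x*=-2.7853
So |R|<1 on (-2.7853, 0).

(-2.7853,0); λ=-7 ⇒ h* = 0.3979.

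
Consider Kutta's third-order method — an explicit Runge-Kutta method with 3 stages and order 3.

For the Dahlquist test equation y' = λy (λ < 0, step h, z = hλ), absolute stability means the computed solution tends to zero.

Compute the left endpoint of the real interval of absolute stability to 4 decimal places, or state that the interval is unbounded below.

left endpoint -2.5127.

Set f=λy, z=hλ:
  order 3, 3-stage ⇒ R(z)=1+z+z^2/2+z^3/6
  (e.g. R(-1.1)=0.28317, |R|=0.28317)

Boundary: |R(x)|=1, x<0.
x=-1.1: |R|=0.2832
|R(-2.71)|=1.3550 |R(-1.98)|=0.3135 |R(-0.81)|=0.4295
Bisect:
  x_lo=-3.4004 |R|=3.1720  x_hi=-0.2774 |R|=0.7575
  mid=-1.83888 |R|=0.18449 →hi
  mid=-2.61963 |R|=1.18458 →lo
  mid=-2.22925 |R|=0.59087 →hi
  mid=-2.42444 |R|=0.86059 →hi
  mid=-2.52203 |R|=1.01534 →lo
  mid=-2.47324 |R|=0.93621 →hi
  mid=-2.49764 |R|=0.97533 →hi
  mid=-2.50983 |R|=0.99522 →hi
  mid=-2.51593 |R|=1.00525 →lo
  ...
  [-2.51288,-2.51269] ⇒ x*=-2.5127
Stable set (-2.5127, 0).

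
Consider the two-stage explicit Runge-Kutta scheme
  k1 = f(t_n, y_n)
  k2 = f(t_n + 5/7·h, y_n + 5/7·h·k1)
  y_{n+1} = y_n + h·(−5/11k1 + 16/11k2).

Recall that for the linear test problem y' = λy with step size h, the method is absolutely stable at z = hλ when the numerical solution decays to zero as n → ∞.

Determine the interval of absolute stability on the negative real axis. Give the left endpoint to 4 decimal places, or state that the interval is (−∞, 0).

(-0.9625, 0).

Set f=λy, z=hλ:
  k1=λy_n ⇒ h·k1=z·y_n;  k2=λ(1+5/7z)y_n ⇒ h·k2=z(1+5/7z)y_n
  y_{n+1}/y_n = 1 − 5/11z + 16/11z(1+5/7z) = 1 + z + 80/77z²
  so R(z) = 1 + z + 80/77z².

Solve |R(x)|<1 on ℝ⁻.
x=-1.28: |R|=1.4222
R=1: x+80/77x²=0 ⇒ x=−77/80=-0.9625; min R=1−1/(4·80/77)=0.7594>−1
Confirm numerically:
  x=-0.775: |R|=0.84903 <1
  x=-0.755: |R|=0.83723 <1
  x=-0.464: |R|=0.75968 <1
  x=-0.440: |R|=0.76114 <1
  x=-1.353: |R|=1.54893 >1
  x=-1.258: |R|=1.38622 >1
  x=-1.021: |R|=1.06206 >1
Interval (-0.9625, 0).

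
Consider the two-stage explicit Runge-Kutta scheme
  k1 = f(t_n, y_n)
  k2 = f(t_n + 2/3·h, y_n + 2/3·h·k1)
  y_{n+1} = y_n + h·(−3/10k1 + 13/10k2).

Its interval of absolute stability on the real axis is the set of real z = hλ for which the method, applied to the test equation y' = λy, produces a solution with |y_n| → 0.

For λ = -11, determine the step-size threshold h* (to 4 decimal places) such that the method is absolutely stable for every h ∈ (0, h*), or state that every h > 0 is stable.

Set f=λy, z=hλ:
  k1=λy_n ⇒ h·k1=z·y_n;  k2=λ(1+2/3z)y_n ⇒ h·k2=z(1+2/3z)y_n
  y_{n+1}/y_n = 1 − 3/10z + 13/10z(1+2/3z) = 1 + z + 13/15z²
  ⇒ R(z) = 1 + z + 13/15z².

Find x<0 with |R(x)|<1.
x=-0.34: |R|=0.7602
R=1: x+13/15x²=0 ⇒ x=−15/13=-1.1538; min R=1−1/(4·13/15)=0.7115>−1
Confirm numerically:
  x=-0.925: |R|=0.81654 <1
  x=-0.781: |R|=0.74763 <1
  x=-0.488: |R|=0.71839 <1
  x=-1.714: |R|=1.83209 >1
  x=-1.592: |R|=1.60454 >1
  x=-1.185: |R|=1.03200 >1
Stable set (-1.1538, 0).

(-1.1538,0); λ=-11 ⇒ h* = (15/13)/11 = 0.1049.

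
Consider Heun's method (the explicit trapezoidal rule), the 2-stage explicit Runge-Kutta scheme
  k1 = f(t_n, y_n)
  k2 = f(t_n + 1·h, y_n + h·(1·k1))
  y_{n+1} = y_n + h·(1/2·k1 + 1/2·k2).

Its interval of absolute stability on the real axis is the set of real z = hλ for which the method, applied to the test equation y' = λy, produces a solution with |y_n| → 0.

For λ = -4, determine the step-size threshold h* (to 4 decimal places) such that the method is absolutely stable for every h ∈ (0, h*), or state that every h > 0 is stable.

(-2.0000,0); λ=-4 ⇒ h* = 0.5000.

Set f=λy, z=hλ:
  order 2, 2-stage ⇒ R(z)=1+z+z^2/2
  (e.g. R(-1.57)=0.66245, |R|=0.66245)

Boundary: |R(x)|=1, x<0.
x=-1.57: |R|=0.6624
|R(-1.35)|=0.5613 |R(-1.03)|=0.5005 |R(-0.72)|=0.5392
Bisect:
  x_lo=-2.7923 |R|=2.1062  x_hi=-0.0516 |R|=0.9498
  mid=-1.42194 |R|=0.58902 →hi
  mid=-2.10712 |R|=1.11286 →lo
  mid=-1.76453 |R|=0.79225 →hi
  mid=-1.93583 |R|=0.93789 →hi
  mid=-2.02147 |R|=1.02170 →lo
  mid=-1.97865 |R|=0.97888 →hi
  mid=-2.00006 |R|=1.00006 →lo
  ...
  [-2.00006,-1.99989] ⇒ x*=-2.0000
Interval (-2.0000, 0).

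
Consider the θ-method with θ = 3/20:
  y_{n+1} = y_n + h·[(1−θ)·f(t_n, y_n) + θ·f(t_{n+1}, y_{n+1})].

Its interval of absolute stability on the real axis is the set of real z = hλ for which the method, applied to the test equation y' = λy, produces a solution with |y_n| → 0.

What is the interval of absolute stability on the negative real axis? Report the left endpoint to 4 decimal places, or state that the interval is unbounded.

(-2.8571, 0).

Set f=λy, z=hλ:
  y_{n+1} = y_n + z·[17/20·y_n + 3/20·y_{n+1}] ⇒ (1 − 3/20z)y_{n+1} = (1 + 17/20z)y_n
  ⇒ R(z) = (1 + 17/20z)/(1 − 3/20z).

Boundary: |R(x)|=1, x<0.
x=-0.94: |R|=0.1762
R=−1: 1+17/20x = −1+3/20x ⇒ -7/10x=2 ⇒ x=2/(-7/10)=-2.8571
Confirm numerically:
  x=-2.068: |R|=0.57838 <1
  x=-2.051: |R|=0.56846 <1
  x=-2.049: |R|=0.56729 <1
  x=-1.708: |R|=0.35966 <1
  x=-3.452: |R|=1.27434 >1
  x=-3.376: |R|=1.24110 >1
  x=-2.909: |R|=1.02527 >1
So |R|<1 on (-2.8571, 0).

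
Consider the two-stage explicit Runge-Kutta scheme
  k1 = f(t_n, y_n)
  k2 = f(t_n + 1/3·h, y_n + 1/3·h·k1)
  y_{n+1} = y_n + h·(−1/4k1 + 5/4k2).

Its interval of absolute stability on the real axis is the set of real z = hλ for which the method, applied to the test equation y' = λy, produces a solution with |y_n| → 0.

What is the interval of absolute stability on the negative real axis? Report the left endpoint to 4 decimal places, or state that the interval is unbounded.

On y'=λy, z=hλ:
  k1=λy_n ⇒ h·k1=z·y_n;  k2=λ(1+1/3z)y_n ⇒ h·k2=z(1+1/3z)y_n
  y_{n+1}/y_n = 1 − 1/4z + 5/4z(1+1/3z) = 1 + z + 5/12z²
  R(z) = 1 + z + 5/12z².

Boundary: |R(x)|=1, x<0.
x=-0.37: |R|=0.6870
R=1: x+5/12x²=0 ⇒ x=−12/5=-2.4000; min R=1−1/(4·5/12)=0.4000>−1
Confirm numerically:
  x=-2.281: |R|=0.88690 <1
  x=-1.769: |R|=0.53490 <1
  x=-1.520: |R|=0.44267 <1
  x=-1.088: |R|=0.40523 <1
  x=-2.723: |R|=1.36647 >1
  x=-2.440: |R|=1.04067 >1
  x=-2.430: |R|=1.03038 >1
So |R|<1 on (-2.4000, 0).

(-2.4000, 0).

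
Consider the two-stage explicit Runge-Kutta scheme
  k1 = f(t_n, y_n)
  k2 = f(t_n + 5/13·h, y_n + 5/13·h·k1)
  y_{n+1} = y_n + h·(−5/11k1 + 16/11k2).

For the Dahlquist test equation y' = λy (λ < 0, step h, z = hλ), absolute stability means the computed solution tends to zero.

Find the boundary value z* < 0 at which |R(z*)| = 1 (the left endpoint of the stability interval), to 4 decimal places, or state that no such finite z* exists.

left endpoint -1.7875.

With y'=λy (z=hλ):
  k1=λy_n ⇒ h·k1=z·y_n;  k2=λ(1+5/13z)y_n ⇒ h·k2=z(1+5/13z)y_n
  y_{n+1}/y_n = 1 − 5/11z + 16/11z(1+5/13z) = 1 + z + 80/143z²
  R(z) = 1 + z + 80/143z².

Need |R(x)|<1, x<0.
x=-0.42: |R|=0.6787
R=1: x+80/143x²=0 ⇒ x=−143/80=-1.7875; min R=1−1/(4·80/143)=0.5531>−1
Confirm numerically:
  x=-1.344: |R|=0.66654 <1
  x=-1.063: |R|=0.56915 <1
  x=-0.827: |R|=0.55562 <1
  x=-2.349: |R|=1.73788 >1
  x=-2.053: |R|=1.30494 >1
Interval (-1.7875, 0).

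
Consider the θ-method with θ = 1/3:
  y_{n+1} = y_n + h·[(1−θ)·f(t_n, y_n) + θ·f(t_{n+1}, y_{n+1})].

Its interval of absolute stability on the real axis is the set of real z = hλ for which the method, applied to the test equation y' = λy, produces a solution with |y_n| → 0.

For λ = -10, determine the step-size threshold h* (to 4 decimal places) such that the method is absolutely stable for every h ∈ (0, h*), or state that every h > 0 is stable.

With y'=λy (z=hλ):
  y_{n+1} = y_n + z·[2/3·y_n + 1/3·y_{n+1}] ⇒ (1 − 1/3z)y_{n+1} = (1 + 2/3z)y_n
  so R(z) = (1 + 2/3z)/(1 − 1/3z).

Need |R(x)|<1, x<0.
x=-0.66: |R|=0.4590
R=−1: 1+2/3x = −1+1/3x ⇒ -1/3x=2 ⇒ x=2/(-1/3)=-6.0000
Confirm numerically:
  x=-5.000: |R|=0.87500 <1
  x=-4.085: |R|=0.72971 <1
  x=-3.911: |R|=0.69773 <1
  x=-6.586: |R|=1.06113 >1
  x=-6.406: |R|=1.04316 >1
Stable set (-6.0000, 0).

(-6.0000,0); λ=-10 ⇒ h* = (6)/10 = 0.6000.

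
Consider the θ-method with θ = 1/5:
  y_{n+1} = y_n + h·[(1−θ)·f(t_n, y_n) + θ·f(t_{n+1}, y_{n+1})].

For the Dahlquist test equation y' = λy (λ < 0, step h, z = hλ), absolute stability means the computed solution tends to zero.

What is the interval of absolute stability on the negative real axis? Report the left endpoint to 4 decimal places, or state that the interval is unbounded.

With y'=λy (z=hλ):
  y_{n+1} = y_n + z·[4/5·y_n + 1/5·y_{n+1}] ⇒ (1 − 1/5z)y_{n+1} = (1 + 4/5z)y_n
  so R(z) = (1 + 4/5z)/(1 − 1/5z).

Boundary: |R(x)|=1, x<0.
x=-0.4: |R|=0.6296
R=−1: 1+4/5x = −1+1/5x ⇒ -3/5x=2 ⇒ x=2/(-3/5)=-3.3333
Confirm numerically:
  x=-2.975: |R|=0.86520 <1
  x=-2.578: |R|=0.70098 <1
  x=-1.751: |R|=0.29684 <1
  x=-1.744: |R|=0.29300 <1
  x=-3.738: |R|=1.13893 >1
  x=-3.636: |R|=1.10514 >1
  x=-3.477: |R|=1.05084 >1
Stable set (-3.3333, 0).

(-3.3333, 0).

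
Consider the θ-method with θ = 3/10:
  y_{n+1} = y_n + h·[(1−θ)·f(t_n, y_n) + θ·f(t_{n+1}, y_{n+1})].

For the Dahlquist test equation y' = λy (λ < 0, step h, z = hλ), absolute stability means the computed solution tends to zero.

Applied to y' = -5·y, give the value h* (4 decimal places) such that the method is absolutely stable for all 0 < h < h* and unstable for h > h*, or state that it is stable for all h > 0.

With y'=λy (z=hλ):
  y_{n+1} = y_n + z·[7/10·y_n + 3/10·y_{n+1}] ⇒ (1 − 3/10z)y_{n+1} = (1 + 7/10z)y_n
  R(z) = (1 + 7/10z)/(1 − 3/10z).

Solve |R(x)|<1 on ℝ⁻.
x=-0.79: |R|=0.3614
R=−1: 1+7/10x = −1+3/10x ⇒ -2/5x=2 ⇒ x=2/(-2/5)=-5.0000
Confirm numerically:
  x=-4.892: |R|=0.98249 <1
  x=-4.506: |R|=0.91598 <1
  x=-2.177: |R|=0.31692 <1
  x=-5.590: |R|=1.08816 >1
  x=-5.402: |R|=1.06136 >1
  x=-5.188: |R|=1.02942 >1
So |R|<1 on (-5.0000, 0).

(-5.0000,0); λ=-5 ⇒ h* = (5)/5 = 1.0000.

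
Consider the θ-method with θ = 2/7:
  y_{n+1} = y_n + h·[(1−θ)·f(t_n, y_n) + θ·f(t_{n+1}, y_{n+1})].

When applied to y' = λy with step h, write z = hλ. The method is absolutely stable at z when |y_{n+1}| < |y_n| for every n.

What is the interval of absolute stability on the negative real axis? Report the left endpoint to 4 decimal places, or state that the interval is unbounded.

z∈(-4.6667,0).

With y'=λy (z=hλ):
  y_{n+1} = y_n + z·[5/7·y_n + 2/7·y_{n+1}] ⇒ (1 − 2/7z)y_{n+1} = (1 + 5/7z)y_n
  R(z) = (1 + 5/7z)/(1 − 2/7z).

Need |R(x)|<1, x<0.
x=-0.8: |R|=0.3488
R=−1: 1+5/7x = −1+2/7x ⇒ -3/7x=2 ⇒ x=2/(-3/7)=-4.6667
Confirm numerically:
  x=-4.529: |R|=0.97428 <1
  x=-4.096: |R|=0.88731 <1
  x=-3.717: |R|=0.80262 <1
  x=-2.959: |R|=0.60342 <1
  x=-5.125: |R|=1.07971 >1
  x=-5.081: |R|=1.07243 >1
  x=-5.051: |R|=1.06742 >1
So |R|<1 on (-4.6667, 0).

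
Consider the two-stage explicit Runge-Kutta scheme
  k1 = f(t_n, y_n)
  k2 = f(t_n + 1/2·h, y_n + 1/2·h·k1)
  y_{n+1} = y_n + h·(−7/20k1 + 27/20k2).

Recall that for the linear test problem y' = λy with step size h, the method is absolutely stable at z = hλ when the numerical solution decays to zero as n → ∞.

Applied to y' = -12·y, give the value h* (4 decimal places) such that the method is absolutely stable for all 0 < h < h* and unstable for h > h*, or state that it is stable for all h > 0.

On y'=λy, z=hλ:
  k1=λy_n ⇒ h·k1=z·y_n;  k2=λ(1+1/2z)y_n ⇒ h·k2=z(1+1/2z)y_n
  y_{n+1}/y_n = 1 − 7/20z + 27/20z(1+1/2z) = 1 + z + 27/40z²
  Hence R(z) = 1 + z + 27/40z².

Solve |R(x)|<1 on ℝ⁻.
x=-1.25: |R|=0.8047
R=1: x+27/40x²=0 ⇒ x=−40/27=-1.4815; min R=1−1/(4·27/40)=0.6296>−1
Confirm numerically:
  x=-1.393: |R|=0.91680 <1
  x=-1.127: |R|=0.73034 <1
  x=-1.113: |R|=0.72317 <1
  x=-0.650: |R|=0.63519 <1
  x=-2.080: |R|=1.84032 >1
  x=-1.751: |R|=1.31855 >1
Stable set (-1.4815, 0).

(-1.4815,0); λ=-12 ⇒ h* = (40/27)/12 = 0.1235.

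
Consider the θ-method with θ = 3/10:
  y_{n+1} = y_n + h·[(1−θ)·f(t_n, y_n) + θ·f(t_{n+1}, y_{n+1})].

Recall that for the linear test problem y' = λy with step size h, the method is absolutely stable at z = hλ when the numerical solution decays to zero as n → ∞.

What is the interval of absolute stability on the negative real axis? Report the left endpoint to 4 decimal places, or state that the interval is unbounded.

z∈(-5.0000,0).

On y'=λy, z=hλ:
  y_{n+1} = y_n + z·[7/10·y_n + 3/10·y_{n+1}] ⇒ (1 − 3/10z)y_{n+1} = (1 + 7/10z)y_n
  so R(z) = (1 + 7/10z)/(1 − 3/10z).

Need |R(x)|<1, x<0.
x=-0.94: |R|=0.2668
R=−1: 1+7/10x = −1+3/10x ⇒ -2/5x=2 ⇒ x=2/(-2/5)=-5.0000
Confirm numerically:
  x=-3.382: |R|=0.67875 <1
  x=-2.604: |R|=0.46194 <1
  x=-2.582: |R|=0.45498 <1
  x=-5.582: |R|=1.08704 >1
  x=-5.372: |R|=1.05698 >1
Stable set (-5.0000, 0).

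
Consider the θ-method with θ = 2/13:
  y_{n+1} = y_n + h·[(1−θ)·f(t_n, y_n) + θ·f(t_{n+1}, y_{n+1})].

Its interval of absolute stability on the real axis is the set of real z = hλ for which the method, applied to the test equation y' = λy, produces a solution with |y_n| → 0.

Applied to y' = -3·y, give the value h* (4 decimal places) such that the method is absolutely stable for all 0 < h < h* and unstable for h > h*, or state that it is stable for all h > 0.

On y'=λy, z=hλ:
  y_{n+1} = y_n + z·[11/13·y_n + 2/13·y_{n+1}] ⇒ (1 − 2/13z)y_{n+1} = (1 + 11/13z)y_n
  ⇒ R(z) = (1 + 11/13z)/(1 − 2/13z).

Boundary: |R(x)|=1, x<0.
x=-0.64: |R|=0.4174
R=−1: 1+11/13x = −1+2/13x ⇒ -9/13x=2 ⇒ x=2/(-9/13)=-2.8889
Confirm numerically:
  x=-2.721: |R|=0.91807 <1
  x=-2.550: |R|=0.83149 <1
  x=-1.542: |R|=0.24633 <1
  x=-3.247: |R|=1.16533 >1
  x=-3.001: |R|=1.05310 >1
Stable set (-2.8889, 0).

(-2.8889,0); λ=-3 ⇒ h* = (26/9)/3 = 0.9630.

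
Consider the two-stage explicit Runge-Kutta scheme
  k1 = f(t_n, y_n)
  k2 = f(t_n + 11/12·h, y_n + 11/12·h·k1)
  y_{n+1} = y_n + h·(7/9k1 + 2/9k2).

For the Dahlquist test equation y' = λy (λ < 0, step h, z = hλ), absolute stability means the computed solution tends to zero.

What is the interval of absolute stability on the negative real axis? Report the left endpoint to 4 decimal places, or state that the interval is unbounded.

z∈(-4.9091,0).

Set f=λy, z=hλ:
  k1=λy_n ⇒ h·k1=z·y_n;  k2=λ(1+11/12z)y_n ⇒ h·k2=z(1+11/12z)y_n
  y_{n+1}/y_n = 1 + 7/9z + 2/9z(1+11/12z) = 1 + z + 11/54z²
  Hence R(z) = 1 + z + 11/54z².

Find x<0 with |R(x)|<1.
x=-1.7: |R|=0.1113
R=1: x+11/54x²=0 ⇒ x=−54/11=-4.9091; min R=1−1/(4·11/54)=-0.2273>−1
Confirm numerically:
  x=-3.937: |R|=0.22040 <1
  x=-3.326: |R|=0.07257 <1
  x=-2.934: |R|=0.18045 <1
  x=-5.307: |R|=1.43016 >1
  x=-5.263: |R|=1.37942 >1
Stable set (-4.9091, 0).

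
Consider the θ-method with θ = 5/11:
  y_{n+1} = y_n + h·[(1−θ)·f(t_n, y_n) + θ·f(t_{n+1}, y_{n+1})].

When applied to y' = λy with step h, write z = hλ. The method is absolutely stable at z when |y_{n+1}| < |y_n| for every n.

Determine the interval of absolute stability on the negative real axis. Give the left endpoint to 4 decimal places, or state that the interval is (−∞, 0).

(-22.0000, 0).

Set f=λy, z=hλ:
  y_{n+1} = y_n + z·[6/11·y_n + 5/11·y_{n+1}] ⇒ (1 − 5/11z)y_{n+1} = (1 + 6/11z)y_n
  ⇒ R(z) = (1 + 6/11z)/(1 − 5/11z).

Find x<0 with |R(x)|<1.
x=-1.62: |R|=0.0670
R=−1: 1+6/11x = −1+5/11x ⇒ -1/11x=2 ⇒ x=2/(-1/11)=-22.0000
Confirm numerically:
  x=-19.834: |R|=0.98034 <1
  x=-13.096: |R|=0.88358 <1
  x=-11.039: |R|=0.83441 <1
  x=-22.497: |R|=1.00402 >1
  x=-22.496: |R|=1.00402 >1
So |R|<1 on (-22.0000, 0).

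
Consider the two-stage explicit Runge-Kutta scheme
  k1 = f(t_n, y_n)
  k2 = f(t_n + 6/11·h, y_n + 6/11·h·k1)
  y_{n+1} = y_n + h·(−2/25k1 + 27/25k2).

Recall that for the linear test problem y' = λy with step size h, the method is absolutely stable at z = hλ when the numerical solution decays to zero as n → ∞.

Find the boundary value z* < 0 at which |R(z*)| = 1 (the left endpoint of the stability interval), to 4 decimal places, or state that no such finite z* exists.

On y'=λy, z=hλ:
  k1=λy_n ⇒ h·k1=z·y_n;  k2=λ(1+6/11z)y_n ⇒ h·k2=z(1+6/11z)y_n
  y_{n+1}/y_n = 1 − 2/25z + 27/25z(1+6/11z) = 1 + z + 162/275z²
  R(z) = 1 + z + 162/275z².

Solve |R(x)|<1 on ℝ⁻.
x=-1.37: |R|=0.7357
R=1: x+162/275x²=0 ⇒ x=−275/162=-1.6975; min R=1−1/(4·162/275)=0.5756>−1
Confirm numerically:
  x=-1.565: |R|=0.87782 <1
  x=-1.536: |R|=0.85384 <1
  x=-0.811: |R|=0.57646 <1
  x=-0.709: |R|=0.58712 <1
  x=-2.129: |R|=1.54114 >1
  x=-2.043: |R|=1.41578 >1
  x=-1.764: |R|=1.06907 >1
Stable set (-1.6975, 0).

z* = -1.6975.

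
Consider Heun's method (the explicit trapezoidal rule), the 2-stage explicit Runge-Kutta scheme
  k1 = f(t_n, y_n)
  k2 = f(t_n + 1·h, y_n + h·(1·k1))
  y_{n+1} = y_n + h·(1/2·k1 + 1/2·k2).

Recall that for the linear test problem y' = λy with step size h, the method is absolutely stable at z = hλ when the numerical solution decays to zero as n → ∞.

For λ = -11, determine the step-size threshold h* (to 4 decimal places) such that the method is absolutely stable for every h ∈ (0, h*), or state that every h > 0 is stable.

(-2.0000,0); λ=-11 ⇒ h* = 0.1818.

On y'=λy, z=hλ:
  order 2, 2-stage ⇒ R(z)=1+z+z^2/2
  (e.g. R(-1.21)=0.52205, |R|=0.52205)

Solve |R(x)|<1 on ℝ⁻.
x=-1.21: |R|=0.5221
|R(-1.7)|=0.7450 |R(-1.18)|=0.5162 |R(-1.06)|=0.5018
Bisect:
  x_lo=-2.3699 |R|=1.4383  x_hi=-0.3779 |R|=0.6935
  mid=-1.37388 |R|=0.56989 →hi
  mid=-1.87187 |R|=0.88008 →hi
  mid=-2.12086 |R|=1.12817 →lo
  mid=-1.99637 |R|=0.99637 →hi
  mid=-2.05861 |R|=1.06033 →lo
  mid=-2.02749 |R|=1.02787 →lo
  mid=-2.01193 |R|=1.01200 →lo
  mid=-2.00415 |R|=1.00416 →lo
  mid=-2.00026 |R|=1.00026 →lo
  ...
  [-2.00001,-1.99989] ⇒ x*=-2.0000
So |R|<1 on (-2.0000, 0).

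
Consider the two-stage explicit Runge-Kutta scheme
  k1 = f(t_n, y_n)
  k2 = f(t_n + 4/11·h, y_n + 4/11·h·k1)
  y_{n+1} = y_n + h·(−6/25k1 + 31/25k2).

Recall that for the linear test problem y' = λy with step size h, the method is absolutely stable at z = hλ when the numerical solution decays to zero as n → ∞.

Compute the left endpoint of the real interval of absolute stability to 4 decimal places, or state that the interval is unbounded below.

With y'=λy (z=hλ):
  k1=λy_n ⇒ h·k1=z·y_n;  k2=λ(1+4/11z)y_n ⇒ h·k2=z(1+4/11z)y_n
  y_{n+1}/y_n = 1 − 6/25z + 31/25z(1+4/11z) = 1 + z + 124/275z²
  Hence R(z) = 1 + z + 124/275z².

Find x<0 with |R(x)|<1.
x=-1.58: |R|=0.5456
R=1: x+124/275x²=0 ⇒ x=−275/124=-2.2177; min R=1−1/(4·124/275)=0.4456>−1
Confirm numerically:
  x=-2.190: |R|=0.97261 <1
  x=-1.704: |R|=0.60527 <1
  x=-1.054: |R|=0.44692 <1
  x=-1.045: |R|=0.44740 <1
  x=-2.528: |R|=1.35366 >1
  x=-2.521: |R|=1.34473 >1
  x=-2.377: |R|=1.17069 >1
Interval (-2.2177, 0).

left endpoint -2.2177.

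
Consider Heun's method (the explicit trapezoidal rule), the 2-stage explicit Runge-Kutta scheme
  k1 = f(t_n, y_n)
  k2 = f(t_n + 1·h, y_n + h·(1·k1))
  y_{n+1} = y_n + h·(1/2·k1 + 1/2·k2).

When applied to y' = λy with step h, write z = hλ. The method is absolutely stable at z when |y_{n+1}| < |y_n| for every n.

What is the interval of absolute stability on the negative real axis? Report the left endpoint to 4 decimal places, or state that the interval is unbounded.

Test eqn y'=λy, z=hλ:
  order 2, 2-stage ⇒ R(z)=1+z+z^2/2
  (e.g. R(-1.78)=0.80420, |R|=0.80420)

Boundary: |R(x)|=1, x<0.
x=-1.78: |R|=0.8042
|R(-2.01)|=1.0100 |R(-1.11)|=0.5060 |R(-0.75)|=0.5312
Bisect:
  x_lo=-2.8887 |R|=2.2835  x_hi=-0.1423 |R|=0.8679
  mid=-1.51545 |R|=0.63285 →hi
  mid=-2.20205 |R|=1.22247 →lo
  mid=-1.85875 |R|=0.86873 →hi
  mid=-2.03040 |R|=1.03087 →lo
  mid=-1.94458 |R|=0.94612 →hi
  mid=-1.98749 |R|=0.98757 →hi
  mid=-2.00895 |R|=1.00899 →lo
  ...
  [-2.00006,-1.99990] ⇒ x*=-2.0000
Stable set (-2.0000, 0).

z∈(-2.0000,0).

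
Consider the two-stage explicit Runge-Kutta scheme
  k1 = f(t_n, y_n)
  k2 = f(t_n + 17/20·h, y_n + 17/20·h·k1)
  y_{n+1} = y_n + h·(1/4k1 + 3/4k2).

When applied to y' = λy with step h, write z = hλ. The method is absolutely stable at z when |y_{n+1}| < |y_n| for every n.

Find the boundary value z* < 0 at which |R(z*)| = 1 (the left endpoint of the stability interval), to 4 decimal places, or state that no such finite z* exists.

Set f=λy, z=hλ:
  k1=λy_n ⇒ h·k1=z·y_n;  k2=λ(1+17/20z)y_n ⇒ h·k2=z(1+17/20z)y_n
  y_{n+1}/y_n = 1 + 1/4z + 3/4z(1+17/20z) = 1 + z + 51/80z²
  so R(z) = 1 + z + 51/80z².

Need |R(x)|<1, x<0.
x=-0.78: |R|=0.6079
R=1: x+51/80x²=0 ⇒ x=−80/51=-1.5686; min R=1−1/(4·51/80)=0.6078>−1
Confirm numerically:
  x=-1.413: |R|=0.85981 <1
  x=-1.133: |R|=0.68535 <1
  x=-1.071: |R|=0.66024 <1
  x=-1.869: |R|=1.35789 >1
  x=-1.787: |R|=1.24877 >1
Stable set (-1.5686, 0).

left endpoint -1.5686.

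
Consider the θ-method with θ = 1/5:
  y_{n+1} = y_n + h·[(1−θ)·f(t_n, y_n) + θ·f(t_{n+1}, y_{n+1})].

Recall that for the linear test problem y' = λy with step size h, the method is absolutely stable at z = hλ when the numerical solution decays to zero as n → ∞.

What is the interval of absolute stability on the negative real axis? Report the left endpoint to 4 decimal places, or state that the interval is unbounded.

z∈(-3.3333,0).

Test eqn y'=λy, z=hλ:
  y_{n+1} = y_n + z·[4/5·y_n + 1/5·y_{n+1}] ⇒ (1 − 1/5z)y_{n+1} = (1 + 4/5z)y_n
  R(z) = (1 + 4/5z)/(1 − 1/5z).

Solve |R(x)|<1 on ℝ⁻.
x=-1.19: |R|=0.0388
R=−1: 1+4/5x = −1+1/5x ⇒ -3/5x=2 ⇒ x=2/(-3/5)=-3.3333
Confirm numerically:
  x=-2.960: |R|=0.85930 <1
  x=-2.550: |R|=0.68874 <1
  x=-2.281: |R|=0.56641 <1
  x=-3.896: |R|=1.18975 >1
  x=-3.449: |R|=1.04107 >1
So |R|<1 on (-3.3333, 0).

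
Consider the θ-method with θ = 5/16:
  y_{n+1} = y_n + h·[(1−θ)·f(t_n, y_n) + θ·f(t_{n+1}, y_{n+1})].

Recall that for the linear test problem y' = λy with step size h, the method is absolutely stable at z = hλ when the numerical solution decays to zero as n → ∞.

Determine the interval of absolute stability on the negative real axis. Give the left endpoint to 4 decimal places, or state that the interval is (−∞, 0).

(-5.3333, 0).

Set f=λy, z=hλ:
  y_{n+1} = y_n + z·[11/16·y_n + 5/16·y_{n+1}] ⇒ (1 − 5/16z)y_{n+1} = (1 + 11/16z)y_n
  ⇒ R(z) = (1 + 11/16z)/(1 − 5/16z).

Need |R(x)|<1, x<0.
x=-1.35: |R|=0.0505
R=−1: 1+11/16x = −1+5/16x ⇒ -3/8x=2 ⇒ x=2/(-3/8)=-5.3333
Confirm numerically:
  x=-4.647: |R|=0.89504 <1
  x=-4.132: |R|=0.80338 <1
  x=-3.991: |R|=0.77600 <1
  x=-2.836: |R|=0.50351 <1
  x=-5.851: |R|=1.06863 >1
  x=-5.799: |R|=1.06210 >1
Stable set (-5.3333, 0).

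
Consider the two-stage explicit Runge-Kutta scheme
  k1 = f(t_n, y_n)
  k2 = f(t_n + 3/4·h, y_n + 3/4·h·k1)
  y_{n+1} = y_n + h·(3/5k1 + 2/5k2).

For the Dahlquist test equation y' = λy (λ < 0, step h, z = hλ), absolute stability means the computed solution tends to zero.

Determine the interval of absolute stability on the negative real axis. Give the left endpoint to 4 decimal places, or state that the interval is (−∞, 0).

z∈(-3.3333,0).

Test eqn y'=λy, z=hλ:
  k1=λy_n ⇒ h·k1=z·y_n;  k2=λ(1+3/4z)y_n ⇒ h·k2=z(1+3/4z)y_n
  y_{n+1}/y_n = 1 + 3/5z + 2/5z(1+3/4z) = 1 + z + 3/10z²
  Hence R(z) = 1 + z + 3/10z².

Find x<0 with |R(x)|<1.
x=-0.58: |R|=0.5209
R=1: x+3/10x²=0 ⇒ x=−10/3=-3.3333; min R=1−1/(4·3/10)=0.1667>−1
Confirm numerically:
  x=-2.612: |R|=0.43476 <1
  x=-1.747: |R|=0.16860 <1
  x=-1.530: |R|=0.17227 <1
  x=-1.446: |R|=0.18127 <1
  x=-3.793: |R|=1.52305 >1
  x=-3.720: |R|=1.43152 >1
Stable set (-3.3333, 0).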